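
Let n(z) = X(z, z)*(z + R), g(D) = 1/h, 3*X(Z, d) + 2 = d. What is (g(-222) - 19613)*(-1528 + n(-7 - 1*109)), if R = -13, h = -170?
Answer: -5911556103/85 ≈ -6.9548e+7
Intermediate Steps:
X(Z, d) = -⅔ + d/3
g(D) = -1/170 (g(D) = 1/(-170) = -1/170)
n(z) = (-13 + z)*(-⅔ + z/3) (n(z) = (-⅔ + z/3)*(z - 13) = (-⅔ + z/3)*(-13 + z) = (-13 + z)*(-⅔ + z/3))
(g(-222) - 19613)*(-1528 + n(-7 - 1*109)) = (-1/170 - 19613)*(-1528 + (-13 + (-7 - 1*109))*(-2 + (-7 - 1*109))/3) = -3334211*(-1528 + (-13 + (-7 - 109))*(-2 + (-7 - 109))/3)/170 = -3334211*(-1528 + (-13 - 116)*(-2 - 116)/3)/170 = -3334211*(-1528 + (⅓)*(-129)*(-118))/170 = -3334211*(-1528 + 5074)/170 = -3334211/170*3546 = -5911556103/85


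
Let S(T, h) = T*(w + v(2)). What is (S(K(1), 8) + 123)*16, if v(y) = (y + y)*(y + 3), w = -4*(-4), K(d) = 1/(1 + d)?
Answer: 2256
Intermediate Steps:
w = 16
v(y) = 2*y*(3 + y) (v(y) = (2*y)*(3 + y) = 2*y*(3 + y))
S(T, h) = 36*T (S(T, h) = T*(16 + 2*2*(3 + 2)) = T*(16 + 2*2*5) = T*(16 + 20) = T*36 = 36*T)
(S(K(1), 8) + 123)*16 = (36/(1 + 1) + 123)*16 = (36/2 + 123)*16 = (36*(1/2) + 123)*16 = (18 + 123)*16 = 141*16 = 2256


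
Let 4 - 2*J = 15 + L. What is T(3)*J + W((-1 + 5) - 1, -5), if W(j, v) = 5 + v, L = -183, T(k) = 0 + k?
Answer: 258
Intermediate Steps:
T(k) = k
J = 86 (J = 2 - (15 - 183)/2 = 2 - ½*(-168) = 2 + 84 = 86)
T(3)*J + W((-1 + 5) - 1, -5) = 3*86 + (5 - 5) = 258 + 0 = 258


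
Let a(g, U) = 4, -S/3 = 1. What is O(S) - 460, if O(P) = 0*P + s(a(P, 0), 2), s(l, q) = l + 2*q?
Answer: -452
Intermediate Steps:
S = -3 (S = -3*1 = -3)
O(P) = 8 (O(P) = 0*P + (4 + 2*2) = 0 + (4 + 4) = 0 + 8 = 8)
O(S) - 460 = 8 - 460 = -452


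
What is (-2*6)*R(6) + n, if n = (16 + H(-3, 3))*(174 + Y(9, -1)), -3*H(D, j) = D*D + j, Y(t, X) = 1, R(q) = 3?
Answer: 2064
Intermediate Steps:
H(D, j) = -j/3 - D**2/3 (H(D, j) = -(D*D + j)/3 = -(D**2 + j)/3 = -(j + D**2)/3 = -j/3 - D**2/3)
n = 2100 (n = (16 + (-1/3*3 - 1/3*(-3)**2))*(174 + 1) = (16 + (-1 - 1/3*9))*175 = (16 + (-1 - 3))*175 = (16 - 4)*175 = 12*175 = 2100)
(-2*6)*R(6) + n = -2*6*3 + 2100 = -12*3 + 2100 = -36 + 2100 = 2064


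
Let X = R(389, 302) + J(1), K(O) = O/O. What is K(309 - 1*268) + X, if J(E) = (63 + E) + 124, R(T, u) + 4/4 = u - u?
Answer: 188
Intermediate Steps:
R(T, u) = -1 (R(T, u) = -1 + (u - u) = -1 + 0 = -1)
K(O) = 1
J(E) = 187 + E
X = 187 (X = -1 + (187 + 1) = -1 + 188 = 187)
K(309 - 1*268) + X = 1 + 187 = 188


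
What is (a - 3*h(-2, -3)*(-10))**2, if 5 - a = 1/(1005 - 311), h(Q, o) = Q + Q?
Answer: 6369795721/481636 ≈ 13225.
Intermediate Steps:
h(Q, o) = 2*Q
a = 3469/694 (a = 5 - 1/(1005 - 311) = 5 - 1/694 = 3469/694 ≈ 4.9986)
(a - 3*h(-2, -3)*(-10))**2 = (3469/694 - 6*(-2)*(-10))**2 = (3469/694 - 3*(-4)*(-10))**2 = (3469/694 + 12*(-10))**2 = (3469/694 - 120)**2 = (-79811/694)**2 = 6369795721/481636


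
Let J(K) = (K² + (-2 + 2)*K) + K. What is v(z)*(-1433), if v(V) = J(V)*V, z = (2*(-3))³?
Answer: 14374480320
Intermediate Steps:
J(K) = K + K² (J(K) = (K² + 0*K) + K = (K² + 0) + K = K² + K = K + K²)
z = -216 (z = (-6)³ = -216)
v(V) = V²*(1 + V) (v(V) = (V*(1 + V))*V = V²*(1 + V))
v(z)*(-1433) = ((-216)²*(1 - 216))*(-1433) = (46656*(-215))*(-1433) = -10031040*(-1433) = 14374480320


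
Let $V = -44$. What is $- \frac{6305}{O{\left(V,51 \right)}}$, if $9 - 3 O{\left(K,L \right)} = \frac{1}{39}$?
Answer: $- \frac{147537}{70} \approx -2107.7$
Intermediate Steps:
$O{\left(K,L \right)} = \frac{350}{117}$ ($O{\left(K,L \right)} = 3 - \frac{1}{3 \cdot 39} = 3 - \frac{1}{117} = \frac{350}{117}$)
$- \frac{6305}{O{\left(V,51 \right)}} = - \frac{6305}{\frac{350}{117}} = \left(-6305\right) \frac{117}{350} = - \frac{147537}{70}$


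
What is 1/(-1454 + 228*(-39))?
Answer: -1/10346 ≈ -9.6656e-5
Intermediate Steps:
1/(-1454 + 228*(-39)) = 1/(-1454 - 8892) = 1/(-10346) = -1/10346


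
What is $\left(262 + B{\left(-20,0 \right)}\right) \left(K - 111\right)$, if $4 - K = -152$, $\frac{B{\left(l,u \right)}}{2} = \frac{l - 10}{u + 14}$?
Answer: $\frac{81180}{7} \approx 11597.0$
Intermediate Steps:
$B{\left(l,u \right)} = \frac{2 \left(-10 + l\right)}{14 + u}$ ($B{\left(l,u \right)} = 2 \frac{l - 10}{u + 14} = 2 \frac{-10 + l}{14 + u} = \frac{2 \left(-10 + l\right)}{14 + u}$)
$K = 156$ ($K = 4 - -152 = 4 + 152 = 156$)
$\left(262 + B{\left(-20,0 \right)}\right) \left(K - 111\right) = \left(262 + \frac{2 \left(-10 - 20\right)}{14 + 0}\right) \left(156 - 111\right) = \left(262 + 2 \cdot \frac{1}{14} \left(-30\right)\right) 45 = \left(262 - \frac{30}{7}\right) 45 = \frac{1804}{7} \cdot 45 = \frac{81180}{7}$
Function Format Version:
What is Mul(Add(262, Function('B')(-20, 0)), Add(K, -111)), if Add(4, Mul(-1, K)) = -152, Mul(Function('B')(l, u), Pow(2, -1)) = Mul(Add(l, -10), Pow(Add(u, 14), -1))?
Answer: Rational(81180, 7) ≈ 11597.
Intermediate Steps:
Function('B')(l, u) = Mul(2, Pow(Add(14, u), -1), Add(-10, l)) (Function('B')(l, u) = Mul(2, Mul(Add(l, -10), Pow(Add(u, 14), -1))) = Mul(2, Mul(Add(-10, l), Pow(Add(14, u), -1))) = Mul(2, Mul(Pow(Add(14, u), -1), Add(-10, l))) = Mul(2, Pow(Add(14, u), -1), Add(-10, l)))
K = 156 (K = Add(4, Mul(-1, -152)) = Add(4, 152) = 156)
Mul(Add(262, Function('B')(-20, 0)), Add(K, -111)) = Mul(Add(262, Mul(2, Pow(Add(14, 0), -1), Add(-10, -20))), Add(156, -111)) = Mul(Add(262, Mul(2, Pow(14, -1), -30)), 45) = Mul(Add(262, Mul(2, Rational(1, 14), -30)), 45) = Mul(Add(262, Rational(-30, 7)), 45) = Mul(Rational(1804, 7), 45) = Rational(81180, 7)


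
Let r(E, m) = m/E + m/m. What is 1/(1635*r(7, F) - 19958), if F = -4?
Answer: -7/134801 ≈ -5.1928e-5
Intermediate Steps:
r(E, m) = 1 + m/E (r(E, m) = m/E + 1 = 1 + m/E)
1/(1635*r(7, F) - 19958) = 1/(1635*((7 - 4)/7) - 19958) = 1/(1635*((⅐)*3) - 19958) = 1/(1635*(3/7) - 19958) = 1/(4905/7 - 19958) = 1/(-134801/7) = -7/134801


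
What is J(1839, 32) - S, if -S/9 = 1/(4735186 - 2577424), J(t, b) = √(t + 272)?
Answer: 3/719254 + √2111 ≈ 45.946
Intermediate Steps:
J(t, b) = √(272 + t)
S = -3/719254 (S = -9/(4735186 - 2577424) = -9/2157762 = -9*1/2157762 = -3/719254 ≈ -4.1710e-6)
J(1839, 32) - S = √(272 + 1839) - 1*(-3/719254) = √2111 + 3/719254 = 3/719254 + √2111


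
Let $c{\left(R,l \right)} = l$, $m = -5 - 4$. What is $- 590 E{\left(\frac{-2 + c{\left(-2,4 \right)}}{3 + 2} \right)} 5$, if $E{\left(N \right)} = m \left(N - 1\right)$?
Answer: $-15930$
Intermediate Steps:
$m = -9$ ($m = -5 - 4 = -9$)
$E{\left(N \right)} = 9 - 9 N$ ($E{\left(N \right)} = - 9 \left(N - 1\right) = - 9 \left(-1 + N\right) = 9 - 9 N$)
$- 590 E{\left(\frac{-2 + c{\left(-2,4 \right)}}{3 + 2} \right)} 5 = - 590 \left(9 - 9 \frac{-2 + 4}{3 + 2}\right) 5 = - 590 \left(9 - 9 \cdot \frac{2}{5}\right) 5 = - 590 \left(9 - 9 \cdot 2 \cdot \frac{1}{5}\right) 5 = - 590 \left(9 - \frac{18}{5}\right) 5 = - 590 \cdot \frac{27}{5} \cdot 5 = \left(-590\right) 27 = -15930$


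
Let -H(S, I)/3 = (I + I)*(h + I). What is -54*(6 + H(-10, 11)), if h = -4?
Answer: 24624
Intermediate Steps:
H(S, I) = -6*I*(-4 + I) (H(S, I) = -3*(I + I)*(-4 + I) = -3*2*I*(-4 + I) = -6*I*(-4 + I))
-54*(6 + H(-10, 11)) = -54*(6 + 6*11*(4 - 1*11)) = -54*(6 + 6*11*(4 - 11)) = -54*(6 + 6*11*(-7)) = -54*(6 - 462) = -54*(-456) = 24624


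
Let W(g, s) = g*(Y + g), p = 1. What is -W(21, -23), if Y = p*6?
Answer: -567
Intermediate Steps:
Y = 6 (Y = 1*6 = 6)
W(g, s) = g*(6 + g)
-W(21, -23) = -21*(6 + 21) = -21*27 = -1*567 = -567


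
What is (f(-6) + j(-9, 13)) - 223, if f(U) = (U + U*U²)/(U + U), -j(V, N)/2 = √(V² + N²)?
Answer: -409/2 - 10*√10 ≈ -236.12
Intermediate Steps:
j(V, N) = -2*√(N² + V²) (j(V, N) = -2*√(V² + N²) = -2*√(N² + V²))
f(U) = (U + U³)/(2*U) (f(U) = (U + U³)/((2*U)) = (U + U³)*(1/(2*U)) = (U + U³)/(2*U))
(f(-6) + j(-9, 13)) - 223 = ((½ + (½)*(-6)²) - 2*√(13² + (-9)²)) - 223 = ((½ + (½)*36) - 2*√(169 + 81)) - 223 = ((½ + 18) - 10*√10) - 223 = (37/2 - 10*√10) - 223 = -409/2 - 10*√10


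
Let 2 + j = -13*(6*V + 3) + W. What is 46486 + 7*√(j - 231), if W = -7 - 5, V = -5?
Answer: 46486 + 7*√106 ≈ 46558.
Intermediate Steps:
W = -12
j = 337 (j = -2 + (-13*(6*(-5) + 3) - 12) = -2 + (-13*(-30 + 3) - 12) = -2 + (-13*(-27) - 12) = -2 + (351 - 12) = -2 + 339 = 337)
46486 + 7*√(j - 231) = 46486 + 7*√(337 - 231) = 46486 + 7*√106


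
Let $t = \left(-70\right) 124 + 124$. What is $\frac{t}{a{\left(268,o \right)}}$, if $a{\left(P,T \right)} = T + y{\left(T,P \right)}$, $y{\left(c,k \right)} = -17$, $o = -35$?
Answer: $\frac{2139}{13} \approx 164.54$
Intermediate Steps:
$a{\left(P,T \right)} = -17 + T$ ($a{\left(P,T \right)} = T - 17 = -17 + T$)
$t = -8556$ ($t = -8680 + 124 = -8556$)
$\frac{t}{a{\left(268,o \right)}} = - \frac{8556}{-17 - 35} = - \frac{8556}{-52} = \left(-8556\right) \left(- \frac{1}{52}\right) = \frac{2139}{13}$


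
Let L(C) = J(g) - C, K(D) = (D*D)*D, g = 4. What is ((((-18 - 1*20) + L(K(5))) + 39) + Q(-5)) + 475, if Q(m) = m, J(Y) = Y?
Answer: 350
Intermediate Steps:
K(D) = D³ (K(D) = D²*D = D³)
L(C) = 4 - C
((((-18 - 1*20) + L(K(5))) + 39) + Q(-5)) + 475 = ((((-18 - 1*20) + (4 - 1*5³)) + 39) - 5) + 475 = ((((-18 - 20) + (4 - 1*125)) + 39) - 5) + 475 = (((-38 + (4 - 125)) + 39) - 5) + 475 = (((-38 - 121) + 39) - 5) + 475 = ((-159 + 39) - 5) + 475 = (-120 - 5) + 475 = -125 + 475 = 350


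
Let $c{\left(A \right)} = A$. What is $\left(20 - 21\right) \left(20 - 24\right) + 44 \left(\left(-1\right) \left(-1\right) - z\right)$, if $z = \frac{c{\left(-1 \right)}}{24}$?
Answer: $\frac{299}{6} \approx 49.833$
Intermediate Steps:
$z = - \frac{1}{24} \approx -0.041667$
$\left(20 - 21\right) \left(20 - 24\right) + 44 \left(\left(-1\right) \left(-1\right) - z\right) = \left(20 - 21\right) \left(20 - 24\right) + 44 \left(\left(-1\right) \left(-1\right) - - \frac{1}{24}\right) = \left(-1\right) \left(-4\right) + 44 \left(1 + \frac{1}{24}\right) = 4 + 44 \cdot \frac{25}{24} = 4 + \frac{275}{6} = \frac{299}{6}$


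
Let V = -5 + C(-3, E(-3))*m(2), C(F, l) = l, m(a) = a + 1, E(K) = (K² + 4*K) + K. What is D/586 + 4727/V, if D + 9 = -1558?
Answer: -2806063/13478 ≈ -208.20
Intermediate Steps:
E(K) = K² + 5*K
D = -1567 (D = -9 - 1558 = -1567)
m(a) = 1 + a
V = -23 (V = -5 + (-3*(5 - 3))*(1 + 2) = -5 - 3*2*3 = -5 - 6*3 = -5 - 18 = -23)
D/586 + 4727/V = -1567/586 + 4727/(-23) = -1567*1/586 + 4727*(-1/23) = -1567/586 - 4727/23 = -2806063/13478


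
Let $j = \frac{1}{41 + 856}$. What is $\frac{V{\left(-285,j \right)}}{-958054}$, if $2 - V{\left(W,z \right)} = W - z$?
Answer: $- \frac{128720}{429687219} \approx -0.00029957$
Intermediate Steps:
$j = \frac{1}{897} \approx 0.0011148$
$V{\left(W,z \right)} = 2 + z - W$ ($V{\left(W,z \right)} = 2 - \left(W - z\right) = 2 + z - W$)
$\frac{V{\left(-285,j \right)}}{-958054} = \frac{2 + \frac{1}{897} - -285}{-958054} = \left(2 + \frac{1}{897} + 285\right) \left(- \frac{1}{958054}\right) = \frac{257440}{897} \left(- \frac{1}{958054}\right) = - \frac{128720}{429687219}$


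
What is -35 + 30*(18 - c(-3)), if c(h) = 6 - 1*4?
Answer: 445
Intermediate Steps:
c(h) = 2 (c(h) = 6 - 4 = 2)
-35 + 30*(18 - c(-3)) = -35 + 30*(18 - 1*2) = -35 + 30*(18 - 2) = -35 + 30*16 = -35 + 480 = 445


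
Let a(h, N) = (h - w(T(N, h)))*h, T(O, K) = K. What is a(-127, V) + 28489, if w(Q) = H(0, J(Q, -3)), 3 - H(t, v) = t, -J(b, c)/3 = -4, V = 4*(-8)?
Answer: 44999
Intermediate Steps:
V = -32
J(b, c) = 12 (J(b, c) = -3*(-4) = 12)
H(t, v) = 3 - t
w(Q) = 3 (w(Q) = 3 - 1*0 = 3 + 0 = 3)
a(h, N) = h*(-3 + h) (a(h, N) = (h - 1*3)*h = (h - 3)*h = (-3 + h)*h = h*(-3 + h))
a(-127, V) + 28489 = -127*(-3 - 127) + 28489 = -127*(-130) + 28489 = 16510 + 28489 = 44999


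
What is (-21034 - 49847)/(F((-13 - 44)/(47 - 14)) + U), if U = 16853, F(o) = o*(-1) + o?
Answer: -70881/16853 ≈ -4.2058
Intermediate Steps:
F(o) = 0 (F(o) = -o + o = 0)
(-21034 - 49847)/(F((-13 - 44)/(47 - 14)) + U) = (-21034 - 49847)/(0 + 16853) = -70881/16853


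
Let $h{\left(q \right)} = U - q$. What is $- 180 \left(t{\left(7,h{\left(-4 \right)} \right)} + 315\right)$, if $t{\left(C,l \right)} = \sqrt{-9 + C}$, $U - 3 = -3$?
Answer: $-56700 - 180 i \sqrt{2} \approx -56700.0 - 254.56 i$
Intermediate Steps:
$U = 0$ ($U = 3 - 3 = 0$)
$h{\left(q \right)} = - q$ ($h{\left(q \right)} = 0 - q = - q$)
$- 180 \left(t{\left(7,h{\left(-4 \right)} \right)} + 315\right) = - 180 \left(\sqrt{-9 + 7} + 315\right) = - 180 \left(\sqrt{-2} + 315\right) = - 180 \left(i \sqrt{2} + 315\right) = - 180 \left(315 + i \sqrt{2}\right) = -56700 - 180 i \sqrt{2}$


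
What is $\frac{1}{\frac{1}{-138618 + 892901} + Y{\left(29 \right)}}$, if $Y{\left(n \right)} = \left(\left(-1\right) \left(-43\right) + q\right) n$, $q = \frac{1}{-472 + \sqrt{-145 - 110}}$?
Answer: $\frac{5456278513897738798}{6803644459908250063841} + \frac{568942844089 i \sqrt{255}}{6803644459908250063841} \approx 0.00080196 + 1.3354 \cdot 10^{-9} i$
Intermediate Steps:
$q = \frac{1}{-472 + i \sqrt{255}}$ ($q = \frac{1}{-472 + \sqrt{-255}} = \frac{1}{-472 + i \sqrt{255}} \approx -0.0021162 - 7.1596 \cdot 10^{-5} i$)
$Y{\left(n \right)} = n \left(\frac{9590205}{223039} - \frac{i \sqrt{255}}{223039}\right)$ ($Y{\left(n \right)} = \left(\left(-1\right) \left(-43\right) - \left(\frac{472}{223039} + \frac{i \sqrt{255}}{223039}\right)\right) n = \left(43 - \left(\frac{472}{223039} + \frac{i \sqrt{255}}{223039}\right)\right) n = \left(\frac{9590205}{223039} - \frac{i \sqrt{255}}{223039}\right) n = n \left(\frac{9590205}{223039} - \frac{i \sqrt{255}}{223039}\right)$)
$\frac{1}{\frac{1}{-138618 + 892901} + Y{\left(29 \right)}} = \frac{1}{\frac{1}{-138618 + 892901} + \frac{1}{223039} \cdot 29 \left(9590205 - i \sqrt{255}\right)} = \frac{1}{\frac{1}{754283} + \left(\frac{9590205}{7691} - \frac{i \sqrt{255}}{7691}\right)} = \frac{1}{\frac{7233728605706}{5801190553} - \frac{i \sqrt{255}}{7691}}$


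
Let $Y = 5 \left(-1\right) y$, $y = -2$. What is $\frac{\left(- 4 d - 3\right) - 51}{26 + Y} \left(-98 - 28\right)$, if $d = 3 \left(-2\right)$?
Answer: $105$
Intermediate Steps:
$d = -6$
$Y = 10$ ($Y = 5 \left(-1\right) \left(-2\right) = \left(-5\right) \left(-2\right) = 10$)
$\frac{\left(- 4 d - 3\right) - 51}{26 + Y} \left(-98 - 28\right) = \frac{\left(\left(-4\right) \left(-6\right) - 3\right) - 51}{26 + 10} \left(-98 - 28\right) = \frac{\left(24 - 3\right) - 51}{36} \left(-126\right) = \left(21 - 51\right) \frac{1}{36} \left(-126\right) = \left(-30\right) \frac{1}{36} \left(-126\right) = \left(- \frac{5}{6}\right) \left(-126\right) = 105$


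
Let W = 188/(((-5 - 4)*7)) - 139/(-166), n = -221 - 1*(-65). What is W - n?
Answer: 1608997/10458 ≈ 153.85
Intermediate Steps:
n = -156 (n = -221 + 65 = -156)
W = -22451/10458 (W = 188/((-9*7)) - 139*(-1/166) = 188/(-63) + 139/166 = 188*(-1/63) + 139/166 = -188/63 + 139/166 = -22451/10458 ≈ -2.1468)
W - n = -22451/10458 - 1*(-156) = -22451/10458 + 156 = 1608997/10458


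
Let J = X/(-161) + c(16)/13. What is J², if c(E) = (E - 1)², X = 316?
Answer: 1031501689/4380649 ≈ 235.47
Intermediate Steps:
c(E) = (-1 + E)²
J = 32117/2093 (J = 316/(-161) + (-1 + 16)²/13 = 316*(-1/161) + 15²*(1/13) = -316/161 + 225*(1/13) = -316/161 + 225/13 = 32117/2093 ≈ 15.345)
J² = (32117/2093)² = 1031501689/4380649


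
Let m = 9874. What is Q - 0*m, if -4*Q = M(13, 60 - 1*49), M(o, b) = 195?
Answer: -195/4 ≈ -48.750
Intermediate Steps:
Q = -195/4 (Q = -¼*195 = -195/4 ≈ -48.750)
Q - 0*m = -195/4 - 0*9874 = -195/4 - 1*0 = -195/4 + 0 = -195/4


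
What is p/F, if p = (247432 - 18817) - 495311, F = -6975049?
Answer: 15688/410297 ≈ 0.038236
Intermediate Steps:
p = -266696 (p = 228615 - 495311 = -266696)
p/F = -266696/(-6975049) = -266696*(-1/6975049) = 15688/410297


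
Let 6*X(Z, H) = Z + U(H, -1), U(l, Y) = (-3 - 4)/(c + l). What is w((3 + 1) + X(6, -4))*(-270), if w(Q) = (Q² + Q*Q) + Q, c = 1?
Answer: -51410/3 ≈ -17137.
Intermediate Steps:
U(l, Y) = -7/(1 + l) (U(l, Y) = (-3 - 4)/(1 + l) = -7/(1 + l))
X(Z, H) = -7/(6*(1 + H)) + Z/6 (X(Z, H) = (Z - 7/(1 + H))/6 = -7/(6*(1 + H)) + Z/6)
w(Q) = Q + 2*Q² (w(Q) = (Q² + Q²) + Q = 2*Q² + Q = Q + 2*Q²)
w((3 + 1) + X(6, -4))*(-270) = (((3 + 1) + (-7 + 6*(1 - 4))/(6*(1 - 4)))*(1 + 2*((3 + 1) + (-7 + 6*(1 - 4))/(6*(1 - 4)))))*(-270) = ((4 + (⅙)*(-7 + 6*(-3))/(-3))*(1 + 2*(4 + (⅙)*(-7 + 6*(-3))/(-3))))*(-270) = ((4 + (⅙)*(-⅓)*(-7 - 18))*(1 + 2*(4 + (⅙)*(-⅓)*(-7 - 18))))*(-270) = ((4 + (⅙)*(-⅓)*(-25))*(1 + 2*(4 + (⅙)*(-⅓)*(-25))))*(-270) = ((4 + 25/18)*(1 + 2*(4 + 25/18)))*(-270) = (97*(1 + 2*(97/18))/18)*(-270) = (97*(1 + 97/9)/18)*(-270) = ((97/18)*(106/9))*(-270) = (5141/81)*(-270) = -51410/3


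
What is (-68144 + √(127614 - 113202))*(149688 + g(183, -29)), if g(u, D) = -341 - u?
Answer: -10164631616 + 298328*√3603 ≈ -1.0147e+10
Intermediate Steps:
(-68144 + √(127614 - 113202))*(149688 + g(183, -29)) = (-68144 + √(127614 - 113202))*(149688 + (-341 - 1*183)) = (-68144 + √14412)*(149688 + (-341 - 183)) = (-68144 + 2*√3603)*(149688 - 524) = (-68144 + 2*√3603)*149164 = -10164631616 + 298328*√3603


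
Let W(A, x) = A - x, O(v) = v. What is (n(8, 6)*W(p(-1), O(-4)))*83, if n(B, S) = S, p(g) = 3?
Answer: 3486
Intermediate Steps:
(n(8, 6)*W(p(-1), O(-4)))*83 = (6*(3 - 1*(-4)))*83 = (6*(3 + 4))*83 = (6*7)*83 = 42*83 = 3486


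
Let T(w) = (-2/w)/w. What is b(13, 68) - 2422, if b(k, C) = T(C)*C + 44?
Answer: -80853/34 ≈ -2378.0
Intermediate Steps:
T(w) = -2/w²
b(k, C) = 44 - 2/C (b(k, C) = (-2/C²)*C + 44 = -2/C + 44 = 44 - 2/C)
b(13, 68) - 2422 = (44 - 2/68) - 2422 = (44 - 2*1/68) - 2422 = (44 - 1/34) - 2422 = 1495/34 - 2422 = -80853/34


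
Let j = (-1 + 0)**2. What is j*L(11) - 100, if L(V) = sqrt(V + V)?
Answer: -100 + sqrt(22) ≈ -95.310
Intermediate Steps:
L(V) = sqrt(2)*sqrt(V) (L(V) = sqrt(2*V) = sqrt(2)*sqrt(V))
j = 1 (j = (-1)**2 = 1)
j*L(11) - 100 = 1*(sqrt(2)*sqrt(11)) - 100 = 1*sqrt(22) - 100 = sqrt(22) - 100 = -100 + sqrt(22)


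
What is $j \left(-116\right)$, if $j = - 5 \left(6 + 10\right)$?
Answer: $9280$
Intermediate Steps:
$j = -80$ ($j = \left(-5\right) 16 = -80$)
$j \left(-116\right) = \left(-80\right) \left(-116\right) = 9280$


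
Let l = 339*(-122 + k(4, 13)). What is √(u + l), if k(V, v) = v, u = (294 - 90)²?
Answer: √4665 ≈ 68.301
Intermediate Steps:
u = 41616 (u = 204² = 41616)
l = -36951 (l = 339*(-122 + 13) = 339*(-109) = -36951)
√(u + l) = √(41616 - 36951) = √4665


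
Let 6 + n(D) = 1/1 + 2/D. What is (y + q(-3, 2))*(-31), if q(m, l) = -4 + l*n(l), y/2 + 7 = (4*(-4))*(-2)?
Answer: -1178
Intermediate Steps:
y = 50 (y = -14 + 2*((4*(-4))*(-2)) = -14 + 2*(-16*(-2)) = -14 + 2*32 = -14 + 64 = 50)
n(D) = -5 + 2/D (n(D) = -6 + (1/1 + 2/D) = -6 + (1*1 + 2/D) = -6 + (1 + 2/D) = -5 + 2/D)
q(m, l) = -4 + l*(-5 + 2/l)
(y + q(-3, 2))*(-31) = (50 + (-2 - 5*2))*(-31) = (50 + (-2 - 10))*(-31) = (50 - 12)*(-31) = 38*(-31) = -1178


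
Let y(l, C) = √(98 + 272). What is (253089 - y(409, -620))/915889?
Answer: 253089/915889 - √370/915889 ≈ 0.27631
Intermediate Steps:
y(l, C) = √370
(253089 - y(409, -620))/915889 = (253089 - √370)/915889 = (253089 - √370)*(1/915889) = 253089/915889 - √370/915889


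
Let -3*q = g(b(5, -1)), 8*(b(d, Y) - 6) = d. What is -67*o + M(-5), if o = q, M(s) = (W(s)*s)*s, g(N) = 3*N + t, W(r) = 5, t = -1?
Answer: 13117/24 ≈ 546.54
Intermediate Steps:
b(d, Y) = 6 + d/8
g(N) = -1 + 3*N (g(N) = 3*N - 1 = -1 + 3*N)
q = -151/24 (q = -(-1 + 3*(6 + (⅛)*5))/3 = -(-1 + 3*(6 + 5/8))/3 = -(-1 + 3*(53/8))/3 = -(-1 + 159/8)/3 = -⅓*151/8 = -151/24 ≈ -6.2917)
M(s) = 5*s² (M(s) = (5*s)*s = 5*s²)
o = -151/24 ≈ -6.2917
-67*o + M(-5) = -67*(-151/24) + 5*(-5)² = 10117/24 + 5*25 = 10117/24 + 125 = 13117/24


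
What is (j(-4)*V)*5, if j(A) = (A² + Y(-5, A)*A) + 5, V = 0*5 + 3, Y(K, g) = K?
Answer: 615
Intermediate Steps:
V = 3 (V = 0 + 3 = 3)
j(A) = 5 + A² - 5*A (j(A) = (A² - 5*A) + 5 = 5 + A² - 5*A)
(j(-4)*V)*5 = ((5 + (-4)² - 5*(-4))*3)*5 = ((5 + 16 + 20)*3)*5 = (41*3)*5 = 123*5 = 615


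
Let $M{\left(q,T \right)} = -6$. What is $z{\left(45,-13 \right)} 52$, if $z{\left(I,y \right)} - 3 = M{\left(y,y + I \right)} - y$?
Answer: $520$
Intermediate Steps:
$z{\left(I,y \right)} = -3 - y$ ($z{\left(I,y \right)} = 3 - \left(6 + y\right) = -3 - y$)
$z{\left(45,-13 \right)} 52 = \left(-3 - -13\right) 52 = \left(-3 + 13\right) 52 = 10 \cdot 52 = 520$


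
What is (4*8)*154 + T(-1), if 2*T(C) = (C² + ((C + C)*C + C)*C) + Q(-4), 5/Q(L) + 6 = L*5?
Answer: 256251/52 ≈ 4927.9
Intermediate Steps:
Q(L) = 5/(-6 + 5*L) (Q(L) = 5/(-6 + L*5) = 5/(-6 + 5*L))
T(C) = -5/52 + C²/2 + C*(C + 2*C²)/2 (T(C) = ((C² + ((C + C)*C + C)*C) + 5/(-6 + 5*(-4)))/2 = ((C² + ((2*C)*C + C)*C) + 5/(-6 - 20))/2 = ((C² + (2*C² + C)*C) + 5/(-26))/2 = ((C² + (C + 2*C²)*C) + 5*(-1/26))/2 = ((C² + C*(C + 2*C²)) - 5/26)/2 = (-5/26 + C² + C*(C + 2*C²))/2 = -5/52 + C²/2 + C*(C + 2*C²)/2)
(4*8)*154 + T(-1) = (4*8)*154 + (-5/52 + (-1)² + (-1)³) = 32*154 + (-5/52 + 1 - 1) = 4928 - 5/52 = 256251/52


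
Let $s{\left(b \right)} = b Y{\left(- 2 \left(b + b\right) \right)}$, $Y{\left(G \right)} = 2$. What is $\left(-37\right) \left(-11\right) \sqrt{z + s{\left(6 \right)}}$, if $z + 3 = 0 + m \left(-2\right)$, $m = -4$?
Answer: $407 \sqrt{17} \approx 1678.1$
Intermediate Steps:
$s{\left(b \right)} = 2 b$ ($s{\left(b \right)} = b 2 = 2 b$)
$z = 5$ ($z = -3 + \left(0 - -8\right) = -3 + \left(0 + 8\right) = -3 + 8 = 5$)
$\left(-37\right) \left(-11\right) \sqrt{z + s{\left(6 \right)}} = \left(-37\right) \left(-11\right) \sqrt{5 + 2 \cdot 6} = 407 \sqrt{5 + 12} = 407 \sqrt{17}$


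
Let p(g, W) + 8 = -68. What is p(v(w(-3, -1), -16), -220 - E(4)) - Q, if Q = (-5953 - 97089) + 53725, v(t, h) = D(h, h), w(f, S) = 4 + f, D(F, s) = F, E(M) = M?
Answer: 49241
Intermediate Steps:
v(t, h) = h
p(g, W) = -76 (p(g, W) = -8 - 68 = -76)
Q = -49317 (Q = -103042 + 53725 = -49317)
p(v(w(-3, -1), -16), -220 - E(4)) - Q = -76 - 1*(-49317) = -76 + 49317 = 49241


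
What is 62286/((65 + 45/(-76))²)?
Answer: 359763936/23961025 ≈ 15.015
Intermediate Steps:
62286/((65 + 45/(-76))²) = 62286/((65 + 45*(-1/76))²) = 62286/((65 - 45/76)²) = 62286/((4895/76)²) = 62286/(23961025/5776) = 62286*(5776/23961025) = 359763936/23961025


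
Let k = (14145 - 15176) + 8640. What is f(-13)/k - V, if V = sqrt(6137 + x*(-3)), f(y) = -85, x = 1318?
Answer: -85/7609 - sqrt(2183) ≈ -46.734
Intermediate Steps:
k = 7609 (k = -1031 + 8640 = 7609)
V = sqrt(2183) (V = sqrt(6137 + 1318*(-3)) = sqrt(6137 - 3954) = sqrt(2183) ≈ 46.723)
f(-13)/k - V = -85/7609 - sqrt(2183)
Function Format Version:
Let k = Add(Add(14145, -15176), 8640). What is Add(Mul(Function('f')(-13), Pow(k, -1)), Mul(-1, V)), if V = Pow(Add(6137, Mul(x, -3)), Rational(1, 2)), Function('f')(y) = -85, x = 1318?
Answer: Add(Rational(-85, 7609), Mul(-1, Pow(2183, Rational(1, 2)))) ≈ -46.734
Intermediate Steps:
k = 7609 (k = Add(-1031, 8640) = 7609)
V = Pow(2183, Rational(1, 2)) (V = Pow(Add(6137, Mul(1318, -3)), Rational(1, 2)) = Pow(Add(6137, -3954), Rational(1, 2)) = Pow(2183, Rational(1, 2)) ≈ 46.723)
Add(Mul(Function('f')(-13), Pow(k, -1)), Mul(-1, V)) = Add(Mul(-85, Pow(7609, -1)), Mul(-1, Pow(2183, Rational(1, 2)))) = Add(Mul(-85, Rational(1, 7609)), Mul(-1, Pow(2183, Rational(1, 2)))) = Add(Rational(-85, 7609), Mul(-1, Pow(2183, Rational(1, 2))))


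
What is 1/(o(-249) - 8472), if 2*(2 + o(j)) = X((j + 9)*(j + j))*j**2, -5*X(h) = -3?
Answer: 10/101263 ≈ 9.8753e-5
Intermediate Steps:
X(h) = 3/5 (X(h) = -1/5*(-3) = 3/5)
o(j) = -2 + 3*j**2/10 (o(j) = -2 + (3*j**2/5)/2 = -2 + 3*j**2/10)
1/(o(-249) - 8472) = 1/((-2 + (3/10)*(-249)**2) - 8472) = 1/((-2 + (3/10)*62001) - 8472) = 1/((-2 + 186003/10) - 8472) = 1/(185983/10 - 8472) = 1/(101263/10) = 10/101263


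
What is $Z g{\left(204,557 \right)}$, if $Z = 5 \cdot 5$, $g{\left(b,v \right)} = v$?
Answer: $13925$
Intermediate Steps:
$Z = 25$
$Z g{\left(204,557 \right)} = 25 \cdot 557 = 13925$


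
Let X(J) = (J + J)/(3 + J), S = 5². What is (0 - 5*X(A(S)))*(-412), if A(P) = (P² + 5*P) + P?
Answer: 1596500/389 ≈ 4104.1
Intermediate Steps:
S = 25
A(P) = P² + 6*P
X(J) = 2*J/(3 + J) (X(J) = (2*J)/(3 + J) = 2*J/(3 + J))
(0 - 5*X(A(S)))*(-412) = (0 - 10*25*(6 + 25)/(3 + 25*(6 + 25)))*(-412) = (0 - 10*25*31/(3 + 25*31))*(-412) = (0 - 10*775/(3 + 775))*(-412) = (0 - 10*775/778)*(-412) = (0 - 5*775/389)*(-412) = (0 - 3875/389)*(-412) = -3875/389*(-412) = 1596500/389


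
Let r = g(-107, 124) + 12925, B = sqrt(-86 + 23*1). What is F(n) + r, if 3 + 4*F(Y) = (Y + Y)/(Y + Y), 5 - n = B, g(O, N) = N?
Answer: 26097/2 ≈ 13049.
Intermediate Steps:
B = 3*I*sqrt(7) (B = sqrt(-86 + 23) = sqrt(-63) = 3*I*sqrt(7) ≈ 7.9373*I)
n = 5 - 3*I*sqrt(7) ≈ 5.0 - 7.9373*I
F(Y) = -1/2 (F(Y) = -3/4 + ((Y + Y)/(Y + Y))/4 = -3/4 + ((2*Y)/((2*Y)))/4 = -3/4 + ((2*Y)*(1/(2*Y)))/4 = -3/4 + (1/4)*1 = -3/4 + 1/4 = -1/2)
r = 13049 (r = 124 + 12925 = 13049)
F(n) + r = -1/2 + 13049 = 26097/2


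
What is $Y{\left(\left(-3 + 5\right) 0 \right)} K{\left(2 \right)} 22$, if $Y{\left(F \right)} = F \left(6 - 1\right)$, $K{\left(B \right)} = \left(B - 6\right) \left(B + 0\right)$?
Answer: $0$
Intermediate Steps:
$K{\left(B \right)} = B \left(-6 + B\right)$ ($K{\left(B \right)} = \left(-6 + B\right) B = B \left(-6 + B\right)$)
$Y{\left(F \right)} = 5 F$ ($Y{\left(F \right)} = F 5 = 5 F$)
$Y{\left(\left(-3 + 5\right) 0 \right)} K{\left(2 \right)} 22 = 5 \left(-3 + 5\right) 0 \cdot 2 \left(-6 + 2\right) 22 = 5 \cdot 2 \cdot 0 \cdot 2 \left(-4\right) 22 = 5 \cdot 0 \left(-8\right) 22 = 0 \left(-8\right) 22 = 0 \cdot 22 = 0$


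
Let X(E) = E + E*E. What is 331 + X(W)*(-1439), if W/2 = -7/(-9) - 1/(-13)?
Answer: -86701541/13689 ≈ -6333.7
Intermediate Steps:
W = 200/117 (W = 2*(-7/(-9) - 1/(-13)) = 2*(-7*(-1/9) - 1*(-1/13)) = 2*(7/9 + 1/13) = 2*(100/117) = 200/117 ≈ 1.7094)
X(E) = E + E**2
331 + X(W)*(-1439) = 331 + (200*(1 + 200/117)/117)*(-1439) = 331 + ((200/117)*(317/117))*(-1439) = 331 + (63400/13689)*(-1439) = 331 - 91232600/13689 = -86701541/13689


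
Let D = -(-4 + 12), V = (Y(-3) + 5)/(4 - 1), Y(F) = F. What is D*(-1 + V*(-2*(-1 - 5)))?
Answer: -56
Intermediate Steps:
V = ⅔ (V = (-3 + 5)/(4 - 1) = 2/3 = 2*(⅓) = ⅔ ≈ 0.66667)
D = -8 (D = -1*8 = -8)
D*(-1 + V*(-2*(-1 - 5))) = -8*(-1 + 2*(-2*(-1 - 5))/3) = -8*(-1 + 2*(-2*(-6))/3) = -8*(-1 + (⅔)*12) = -8*(-1 + 8) = -8*7 = -56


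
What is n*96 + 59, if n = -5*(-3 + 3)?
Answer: 59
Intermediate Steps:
n = 0 (n = -5*0 = 0)
n*96 + 59 = 0*96 + 59 = 0 + 59 = 59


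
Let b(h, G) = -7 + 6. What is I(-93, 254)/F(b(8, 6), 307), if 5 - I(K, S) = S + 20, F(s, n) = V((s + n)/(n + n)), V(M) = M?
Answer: -82583/153 ≈ -539.76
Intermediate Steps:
b(h, G) = -1
F(s, n) = (n + s)/(2*n) (F(s, n) = (s + n)/(n + n) = (n + s)/((2*n)) = (n + s)*(1/(2*n)) = (n + s)/(2*n))
I(K, S) = -15 - S (I(K, S) = 5 - (S + 20) = 5 - (20 + S) = 5 + (-20 - S) = -15 - S)
I(-93, 254)/F(b(8, 6), 307) = (-15 - 1*254)/(((½)*(307 - 1)/307)) = (-15 - 254)/(((½)*(1/307)*306)) = -269/153/307 = -269*307/153 = -82583/153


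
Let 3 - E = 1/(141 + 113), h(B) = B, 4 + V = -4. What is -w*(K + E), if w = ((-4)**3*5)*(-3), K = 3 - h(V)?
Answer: -1706400/127 ≈ -13436.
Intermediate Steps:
V = -8 (V = -4 - 4 = -8)
E = 761/254 (E = 3 - 1/(141 + 113) = 3 - 1/254 = 761/254 ≈ 2.9961)
K = 11 (K = 3 - 1*(-8) = 3 + 8 = 11)
w = 960 (w = -64*5*(-3) = -320*(-3) = 960)
-w*(K + E) = -960*(11 + 761/254) = -960*3555/254 = -1*1706400/127 = -1706400/127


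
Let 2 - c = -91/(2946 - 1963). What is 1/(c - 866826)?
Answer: -983/852087901 ≈ -1.1536e-6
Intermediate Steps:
c = 2057/983 (c = 2 - (-91)/(2946 - 1963) = 2 - (-91)/983 = 2 - 1*(-91/983) = 2 + 91/983 = 2057/983 ≈ 2.0926)
1/(c - 866826) = 1/(2057/983 - 866826) = 1/(-852087901/983) = -983/852087901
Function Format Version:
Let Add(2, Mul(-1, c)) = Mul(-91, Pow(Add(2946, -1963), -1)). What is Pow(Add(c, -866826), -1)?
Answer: Rational(-983, 852087901) ≈ -1.1536e-6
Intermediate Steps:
c = Rational(2057, 983) (c = Add(2, Mul(-1, Mul(-91, Pow(Add(2946, -1963), -1)))) = Add(2, Mul(-1, Mul(-91, Pow(983, -1)))) = Add(2, Mul(-1, Mul(-91, Rational(1, 983)))) = Add(2, Mul(-1, Rational(-91, 983))) = Add(2, Rational(91, 983)) = Rational(2057, 983) ≈ 2.0926)
Pow(Add(c, -866826), -1) = Pow(Add(Rational(2057, 983), -866826), -1) = Pow(Rational(-852087901, 983), -1) = Rational(-983, 852087901)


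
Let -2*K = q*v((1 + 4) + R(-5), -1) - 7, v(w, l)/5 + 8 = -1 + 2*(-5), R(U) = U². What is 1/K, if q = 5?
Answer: 1/241 ≈ 0.0041494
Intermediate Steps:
v(w, l) = -95 (v(w, l) = -40 + 5*(-1 + 2*(-5)) = -40 + 5*(-1 - 10) = -40 + 5*(-11) = -40 - 55 = -95)
K = 241 (K = -(5*(-95) - 7)/2 = -(-475 - 7)/2 = -½*(-482) = 241)
1/K = 1/241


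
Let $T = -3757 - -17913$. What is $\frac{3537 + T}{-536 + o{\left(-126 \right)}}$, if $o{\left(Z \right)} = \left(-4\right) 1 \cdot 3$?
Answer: $- \frac{17693}{548} \approx -32.286$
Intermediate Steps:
$T = 14156$ ($T = -3757 + 17913 = 14156$)
$o{\left(Z \right)} = -12$ ($o{\left(Z \right)} = \left(-4\right) 3 = -12$)
$\frac{3537 + T}{-536 + o{\left(-126 \right)}} = \frac{3537 + 14156}{-536 - 12} = \frac{17693}{-548} = 17693 \left(- \frac{1}{548}\right) = - \frac{17693}{548}$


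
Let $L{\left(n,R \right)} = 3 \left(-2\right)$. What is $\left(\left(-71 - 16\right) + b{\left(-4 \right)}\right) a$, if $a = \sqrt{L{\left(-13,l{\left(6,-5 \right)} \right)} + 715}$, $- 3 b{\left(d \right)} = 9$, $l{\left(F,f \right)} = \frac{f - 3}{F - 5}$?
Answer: $- 90 \sqrt{709} \approx -2396.4$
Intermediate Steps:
$l{\left(F,f \right)} = \frac{-3 + f}{-5 + F}$
$L{\left(n,R \right)} = -6$
$b{\left(d \right)} = -3$ ($b{\left(d \right)} = \left(- \frac{1}{3}\right) 9 = -3$)
$a = \sqrt{709}$ ($a = \sqrt{-6 + 715} = \sqrt{709} \approx 26.627$)
$\left(\left(-71 - 16\right) + b{\left(-4 \right)}\right) a = \left(\left(-71 - 16\right) - 3\right) \sqrt{709} = \left(-87 - 3\right) \sqrt{709} = - 90 \sqrt{709}$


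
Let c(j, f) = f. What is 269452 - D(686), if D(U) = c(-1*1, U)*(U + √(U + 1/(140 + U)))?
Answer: -201144 - 49*√468042162/59 ≈ -2.1911e+5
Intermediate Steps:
D(U) = U*(U + √(U + 1/(140 + U)))
269452 - D(686) = 269452 - 686*(686 + √((1 + 686*(140 + 686))/(140 + 686))) = 269452 - 686*(686 + √((1 + 686*826)/826)) = 269452 - 686*(686 + √((1 + 566636)/826)) = 269452 - 686*(686 + √((1/826)*566637)) = 269452 - 686*(686 + √(566637/826)) = 269452 - 686*(686 + √468042162/826) = 269452 - (470596 + 49*√468042162/59) = 269452 + (-470596 - 49*√468042162/59) = -201144 - 49*√468042162/59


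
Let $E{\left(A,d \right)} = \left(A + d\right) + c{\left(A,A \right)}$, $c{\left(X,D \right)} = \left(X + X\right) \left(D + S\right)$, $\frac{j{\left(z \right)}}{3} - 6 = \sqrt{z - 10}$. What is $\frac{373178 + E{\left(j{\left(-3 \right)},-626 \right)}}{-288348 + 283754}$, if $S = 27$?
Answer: $- \frac{186978}{2297} - \frac{381 i \sqrt{13}}{4594} \approx -81.401 - 0.29902 i$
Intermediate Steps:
$j{\left(z \right)} = 18 + 3 \sqrt{-10 + z}$ ($j{\left(z \right)} = 18 + 3 \sqrt{z - 10} = 18 + 3 \sqrt{-10 + z}$)
$c{\left(X,D \right)} = 2 X \left(27 + D\right)$ ($c{\left(X,D \right)} = \left(X + X\right) \left(D + 27\right) = 2 X \left(27 + D\right)$)
$E{\left(A,d \right)} = A + d + 2 A \left(27 + A\right)$ ($E{\left(A,d \right)} = \left(A + d\right) + 2 A \left(27 + A\right) = A + d + 2 A \left(27 + A\right)$)
$\frac{373178 + E{\left(j{\left(-3 \right)},-626 \right)}}{-288348 + 283754} = \frac{373178 + \left(\left(18 + 3 \sqrt{-10 - 3}\right) - 626 + 2 \left(18 + 3 \sqrt{-10 - 3}\right) \left(27 + \left(18 + 3 \sqrt{-10 - 3}\right)\right)\right)}{-288348 + 283754} = \frac{373178 + \left(\left(18 + 3 \sqrt{-13}\right) - 626 + 2 \left(18 + 3 \sqrt{-13}\right) \left(27 + \left(18 + 3 \sqrt{-13}\right)\right)\right)}{-4594} = \left(373178 + \left(\left(18 + 3 i \sqrt{13}\right) - 626 + 2 \left(18 + 3 i \sqrt{13}\right) \left(27 + \left(18 + 3 i \sqrt{13}\right)\right)\right)\right) \left(- \frac{1}{4594}\right) = \left(373178 + \left(\left(18 + 3 i \sqrt{13}\right) - 626 + 2 \left(18 + 3 i \sqrt{13}\right) \left(45 + 3 i \sqrt{13}\right)\right)\right) \left(- \frac{1}{4594}\right) = \left(373178 + \left(-608 + 2 \left(18 + 3 i \sqrt{13}\right) \left(45 + 3 i \sqrt{13}\right) + 3 i \sqrt{13}\right)\right) \left(- \frac{1}{4594}\right) = \left(372570 + 2 \left(18 + 3 i \sqrt{13}\right) \left(45 + 3 i \sqrt{13}\right) + 3 i \sqrt{13}\right) \left(- \frac{1}{4594}\right) = - \frac{186285}{2297} - \frac{3 i \sqrt{13}}{4594} - \frac{\left(18 + 3 i \sqrt{13}\right) \left(45 + 3 i \sqrt{13}\right)}{2297}$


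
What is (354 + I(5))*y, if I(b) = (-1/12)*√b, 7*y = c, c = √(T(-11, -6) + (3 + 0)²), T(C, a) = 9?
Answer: √2*(4248 - √5)/28 ≈ 214.44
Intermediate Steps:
c = 3*√2 (c = √(9 + (3 + 0)²) = √(9 + 3²) = √(9 + 9) = √18 = 3*√2 ≈ 4.2426)
y = 3*√2/7 (y = (3*√2)/7 = 3*√2/7 ≈ 0.60609)
I(b) = -√b/12 (I(b) = (-1*1/12)*√b = -√b/12)
(354 + I(5))*y = (354 - √5/12)*(3*√2/7) = 3*√2*(354 - √5/12)/7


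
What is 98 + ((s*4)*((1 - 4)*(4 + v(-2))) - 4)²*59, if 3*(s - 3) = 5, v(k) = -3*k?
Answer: 18767762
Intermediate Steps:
s = 14/3 (s = 3 + (⅓)*5 = 3 + 5/3 = 14/3 ≈ 4.6667)
98 + ((s*4)*((1 - 4)*(4 + v(-2))) - 4)²*59 = 98 + (((14/3)*4)*((1 - 4)*(4 - 3*(-2))) - 4)²*59 = 98 + (56*(-3*(4 + 6))/3 - 4)²*59 = 98 + (56*(-3*10)/3 - 4)²*59 = 98 + ((56/3)*(-30) - 4)²*59 = 98 + (-560 - 4)²*59 = 98 + (-564)²*59 = 98 + 318096*59 = 98 + 18767664 = 18767762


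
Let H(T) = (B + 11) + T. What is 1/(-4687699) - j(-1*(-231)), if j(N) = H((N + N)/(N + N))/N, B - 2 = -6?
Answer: -37501823/1082858469 ≈ -0.034632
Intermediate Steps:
B = -4 (B = 2 - 6 = -4)
H(T) = 7 + T (H(T) = (-4 + 11) + T = 7 + T)
j(N) = 8/N (j(N) = (7 + (N + N)/(N + N))/N = (7 + (2*N)/((2*N)))/N = (7 + (2*N)*(1/(2*N)))/N = (7 + 1)/N = 8/N)
1/(-4687699) - j(-1*(-231)) = 1/(-4687699) - 8/((-1*(-231))) = -1/4687699 - 8/231 = -37501823/1082858469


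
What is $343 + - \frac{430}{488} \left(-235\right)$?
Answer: $\frac{134217}{244} \approx 550.07$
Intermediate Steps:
$343 + - \frac{430}{488} \left(-235\right) = 343 + \left(-430\right) \frac{1}{488} \left(-235\right) = 343 - - \frac{50525}{244} = 343 + \frac{50525}{244} = \frac{134217}{244}$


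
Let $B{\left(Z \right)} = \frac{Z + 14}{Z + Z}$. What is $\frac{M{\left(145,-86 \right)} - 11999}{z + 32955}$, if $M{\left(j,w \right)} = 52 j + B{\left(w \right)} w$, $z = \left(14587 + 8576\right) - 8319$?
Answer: $- \frac{4495}{47799} \approx -0.09404$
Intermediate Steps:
$z = 14844$ ($z = 23163 - 8319 = 14844$)
$B{\left(Z \right)} = \frac{14 + Z}{2 Z}$
$M{\left(j,w \right)} = 7 + \frac{w}{2} + 52 j$ ($M{\left(j,w \right)} = 52 j + \frac{14 + w}{2 w} w = 52 j + \left(7 + \frac{w}{2}\right) = 7 + \frac{w}{2} + 52 j$)
$\frac{M{\left(145,-86 \right)} - 11999}{z + 32955} = \frac{\left(7 + \frac{1}{2} \left(-86\right) + 52 \cdot 145\right) - 11999}{14844 + 32955} = \frac{\left(7 - 43 + 7540\right) - 11999}{47799} = \left(7504 - 11999\right) \frac{1}{47799} = \left(-4495\right) \frac{1}{47799} = - \frac{4495}{47799}$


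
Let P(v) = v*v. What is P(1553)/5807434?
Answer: 2411809/5807434 ≈ 0.41530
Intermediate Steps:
P(v) = v²
P(1553)/5807434 = 1553²/5807434 = 2411809*(1/5807434) = 2411809/5807434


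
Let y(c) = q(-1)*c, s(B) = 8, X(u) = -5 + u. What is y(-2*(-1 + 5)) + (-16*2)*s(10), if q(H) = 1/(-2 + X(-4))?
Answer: -2808/11 ≈ -255.27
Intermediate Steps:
q(H) = -1/11 (q(H) = 1/(-2 + (-5 - 4)) = 1/(-2 - 9) = 1/(-11) = -1/11)
y(c) = -c/11
y(-2*(-1 + 5)) + (-16*2)*s(10) = -(-2)*(-1 + 5)/11 - 16*2*8 = -(-2)*4/11 - 32*8 = -1/11*(-8) - 256 = 8/11 - 256 = -2808/11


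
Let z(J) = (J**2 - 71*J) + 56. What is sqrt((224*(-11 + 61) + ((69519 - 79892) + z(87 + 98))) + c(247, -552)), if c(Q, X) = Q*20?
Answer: sqrt(26913) ≈ 164.05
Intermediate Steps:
z(J) = 56 + J**2 - 71*J
c(Q, X) = 20*Q
sqrt((224*(-11 + 61) + ((69519 - 79892) + z(87 + 98))) + c(247, -552)) = sqrt((224*(-11 + 61) + ((69519 - 79892) + (56 + (87 + 98)**2 - 71*(87 + 98)))) + 20*247) = sqrt((224*50 + (-10373 + (56 + 185**2 - 71*185))) + 4940) = sqrt((11200 + (-10373 + (56 + 34225 - 13135))) + 4940) = sqrt((11200 + (-10373 + 21146)) + 4940) = sqrt((11200 + 10773) + 4940) = sqrt(21973 + 4940) = sqrt(26913)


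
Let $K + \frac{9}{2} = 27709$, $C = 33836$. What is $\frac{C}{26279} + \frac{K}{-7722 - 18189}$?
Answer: $\frac{27032371}{123802758} \approx 0.21835$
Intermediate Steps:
$K = \frac{55409}{2}$ ($K = - \frac{9}{2} + 27709 = \frac{55409}{2} \approx 27705.0$)
$\frac{C}{26279} + \frac{K}{-7722 - 18189} = \frac{33836}{26279} + \frac{55409}{2 \left(-7722 - 18189\right)} = 33836 \cdot \frac{1}{26279} + \frac{55409}{2 \left(-25911\right)} = \frac{3076}{2389} + \frac{55409}{2} \left(- \frac{1}{25911}\right) = \frac{3076}{2389} - \frac{55409}{51822} = \frac{27032371}{123802758}$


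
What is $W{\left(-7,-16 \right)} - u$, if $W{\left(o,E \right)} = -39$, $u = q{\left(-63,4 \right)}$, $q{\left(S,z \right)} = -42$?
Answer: $3$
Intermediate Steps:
$u = -42$
$W{\left(-7,-16 \right)} - u = -39 - -42 = -39 + 42 = 3$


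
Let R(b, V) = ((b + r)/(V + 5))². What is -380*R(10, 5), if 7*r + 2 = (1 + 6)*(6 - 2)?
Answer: -175104/245 ≈ -714.71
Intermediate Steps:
r = 26/7 (r = -2/7 + ((1 + 6)*(6 - 2))/7 = -2/7 + (7*4)/7 = -2/7 + (⅐)*28 = -2/7 + 4 = 26/7 ≈ 3.7143)
R(b, V) = (26/7 + b)²/(5 + V)² (R(b, V) = ((b + 26/7)/(V + 5))² = ((26/7 + b)/(5 + V))² = (26/7 + b)²/(5 + V)²)
-380*R(10, 5) = -380*(26 + 7*10)²/(49*(5 + 5)²) = -380*(26 + 70)²/(49*10²) = -380*96²/(49*100) = -380*9216/(49*100) = -380*2304/1225 = -175104/245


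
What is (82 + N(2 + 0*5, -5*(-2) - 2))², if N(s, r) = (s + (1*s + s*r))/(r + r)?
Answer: 110889/16 ≈ 6930.6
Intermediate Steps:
N(s, r) = (2*s + r*s)/(2*r) (N(s, r) = (s + (s + r*s))/((2*r)) = (2*s + r*s)*(1/(2*r)) = (2*s + r*s)/(2*r))
(82 + N(2 + 0*5, -5*(-2) - 2))² = (82 + ((2 + 0*5)/2 + (2 + 0*5)/(-5*(-2) - 2)))² = (82 + ((2 + 0)/2 + (2 + 0)/(10 - 2)))² = (82 + ((½)*2 + 2/8))² = (82 + (1 + 2*(⅛)))² = (82 + (1 + ¼))² = (82 + 5/4)² = (333/4)² = 110889/16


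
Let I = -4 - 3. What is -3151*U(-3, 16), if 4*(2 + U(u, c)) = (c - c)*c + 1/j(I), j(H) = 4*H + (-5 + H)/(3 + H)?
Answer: 633351/100 ≈ 6333.5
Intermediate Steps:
I = -7
j(H) = 4*H + (-5 + H)/(3 + H)
U(u, c) = -201/100 (U(u, c) = -2 + ((c - c)*c + 1/((-5 + 4*(-7)² + 13*(-7))/(3 - 7)))/4 = -2 + (0*c + 1/((-5 + 4*49 - 91)/(-4)))/4 = -2 + (0 + 1/(-(-5 + 196 - 91)/4))/4 = -2 + (0 + 1/(-¼*100))/4 = -2 + (0 + 1/(-25))/4 = -2 + (0 - 1/25)/4 = -2 + (¼)*(-1/25) = -2 - 1/100 = -201/100)
-3151*U(-3, 16) = -3151*(-201/100) = 633351/100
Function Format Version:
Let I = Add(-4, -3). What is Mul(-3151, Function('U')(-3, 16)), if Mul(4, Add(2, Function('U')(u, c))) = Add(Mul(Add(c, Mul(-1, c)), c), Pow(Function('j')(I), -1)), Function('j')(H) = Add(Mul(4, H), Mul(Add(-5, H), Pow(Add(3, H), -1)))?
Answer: Rational(633351, 100) ≈ 6333.5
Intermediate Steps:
I = -7
Function('j')(H) = Add(Mul(4, H), Mul(Pow(Add(3, H), -1), Add(-5, H)))
Function('U')(u, c) = Rational(-201, 100) (Function('U')(u, c) = Add(-2, Mul(Rational(1, 4), Add(Mul(Add(c, Mul(-1, c)), c), Pow(Mul(Pow(Add(3, -7), -1), Add(-5, Mul(4, Pow(-7, 2)), Mul(13, -7))), -1)))) = Add(-2, Mul(Rational(1, 4), Add(Mul(0, c), Pow(Mul(Pow(-4, -1), Add(-5, Mul(4, 49), -91)), -1)))) = Add(-2, Mul(Rational(1, 4), Add(0, Pow(Mul(Rational(-1, 4), Add(-5, 196, -91)), -1)))) = Add(-2, Mul(Rational(1, 4), Add(0, Pow(Mul(Rational(-1, 4), 100), -1)))) = Add(-2, Mul(Rational(1, 4), Add(0, Pow(-25, -1)))) = Add(-2, Mul(Rational(1, 4), Add(0, Rational(-1, 25)))) = Add(-2, Mul(Rational(1, 4), Rational(-1, 25))) = Add(-2, Rational(-1, 100)) = Rational(-201, 100))
Mul(-3151, Function('U')(-3, 16)) = Mul(-3151, Rational(-201, 100)) = Rational(633351, 100)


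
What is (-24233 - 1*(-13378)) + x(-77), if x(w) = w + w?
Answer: -11009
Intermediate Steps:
x(w) = 2*w
(-24233 - 1*(-13378)) + x(-77) = (-24233 - 1*(-13378)) + 2*(-77) = (-24233 + 13378) - 154 = -10855 - 154 = -11009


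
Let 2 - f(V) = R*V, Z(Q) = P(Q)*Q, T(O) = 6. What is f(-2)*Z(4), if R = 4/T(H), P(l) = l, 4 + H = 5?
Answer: 160/3 ≈ 53.333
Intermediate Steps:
H = 1 (H = -4 + 5 = 1)
Z(Q) = Q² (Z(Q) = Q*Q = Q²)
R = ⅔ (R = 4/6 = 4*(⅙) = ⅔ ≈ 0.66667)
f(V) = 2 - 2*V/3
f(-2)*Z(4) = (2 - ⅔*(-2))*4² = (2 + 4/3)*16 = (10/3)*16 = 160/3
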